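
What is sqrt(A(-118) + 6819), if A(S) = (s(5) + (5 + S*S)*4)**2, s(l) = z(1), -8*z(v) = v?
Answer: sqrt(198672994945)/8 ≈ 55716.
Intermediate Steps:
z(v) = -v/8
s(l) = -1/8 (s(l) = -1/8*1 = -1/8)
A(S) = (159/8 + 4*S**2)**2 (A(S) = (-1/8 + (5 + S*S)*4)**2 = (-1/8 + (5 + S**2)*4)**2 = (-1/8 + (20 + 4*S**2))**2 = (159/8 + 4*S**2)**2)
sqrt(A(-118) + 6819) = sqrt((159 + 32*(-118)**2)**2/64 + 6819) = sqrt((159 + 32*13924)**2/64 + 6819) = sqrt((159 + 445568)**2/64 + 6819) = sqrt((1/64)*445727**2 + 6819) = sqrt((1/64)*198672558529 + 6819) = sqrt(198672558529/64 + 6819) = sqrt(198672994945/64) = sqrt(198672994945)/8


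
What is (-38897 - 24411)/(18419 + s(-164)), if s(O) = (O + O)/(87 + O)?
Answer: -4874716/1418591 ≈ -3.4363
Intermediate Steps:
s(O) = 2*O/(87 + O) (s(O) = (2*O)/(87 + O) = 2*O/(87 + O))
(-38897 - 24411)/(18419 + s(-164)) = (-38897 - 24411)/(18419 + 2*(-164)/(87 - 164)) = -63308/(18419 + 2*(-164)/(-77)) = -63308/(18419 + 2*(-164)*(-1/77)) = -63308/(18419 + 328/77) = -63308/1418591/77 = -63308*77/1418591 = -4874716/1418591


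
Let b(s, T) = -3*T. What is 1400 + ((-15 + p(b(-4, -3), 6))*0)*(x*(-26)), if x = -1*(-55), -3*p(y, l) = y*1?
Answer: 1400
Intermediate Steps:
p(y, l) = -y/3
x = 55
1400 + ((-15 + p(b(-4, -3), 6))*0)*(x*(-26)) = 1400 + ((-15 - (-1)*(-3))*0)*(55*(-26)) = 1400 + ((-15 - ⅓*9)*0)*(-1430) = 1400 + ((-15 - 3)*0)*(-1430) = 1400 - 18*0*(-1430) = 1400 + 0*(-1430) = 1400 + 0 = 1400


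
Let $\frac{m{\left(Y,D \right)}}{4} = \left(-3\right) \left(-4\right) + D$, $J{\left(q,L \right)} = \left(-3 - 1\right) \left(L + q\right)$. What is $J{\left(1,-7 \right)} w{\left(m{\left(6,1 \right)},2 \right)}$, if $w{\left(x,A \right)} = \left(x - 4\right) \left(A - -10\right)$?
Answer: $13824$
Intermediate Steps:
$J{\left(q,L \right)} = - 4 L - 4 q$ ($J{\left(q,L \right)} = - 4 \left(L + q\right) = - 4 L - 4 q$)
$m{\left(Y,D \right)} = 48 + 4 D$ ($m{\left(Y,D \right)} = 4 \left(\left(-3\right) \left(-4\right) + D\right) = 4 \left(12 + D\right) = 48 + 4 D$)
$w{\left(x,A \right)} = \left(-4 + x\right) \left(10 + A\right)$ ($w{\left(x,A \right)} = \left(-4 + x\right) \left(A + 10\right) = \left(-4 + x\right) \left(10 + A\right)$)
$J{\left(1,-7 \right)} w{\left(m{\left(6,1 \right)},2 \right)} = \left(\left(-4\right) \left(-7\right) - 4\right) \left(-40 - 8 + 10 \left(48 + 4 \cdot 1\right) + 2 \left(48 + 4 \cdot 1\right)\right) = \left(28 - 4\right) \left(-40 - 8 + 10 \left(48 + 4\right) + 2 \left(48 + 4\right)\right) = 24 \left(-40 - 8 + 10 \cdot 52 + 2 \cdot 52\right) = 24 \left(-40 - 8 + 520 + 104\right) = 24 \cdot 576 = 13824$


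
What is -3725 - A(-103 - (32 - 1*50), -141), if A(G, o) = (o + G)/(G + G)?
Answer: -316738/85 ≈ -3726.3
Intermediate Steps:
A(G, o) = (G + o)/(2*G) (A(G, o) = (G + o)/((2*G)) = (G + o)*(1/(2*G)) = (G + o)/(2*G))
-3725 - A(-103 - (32 - 1*50), -141) = -3725 - ((-103 - (32 - 1*50)) - 141)/(2*(-103 - (32 - 1*50))) = -3725 - ((-103 - (32 - 50)) - 141)/(2*(-103 - (32 - 50))) = -3725 - ((-103 - 1*(-18)) - 141)/(2*(-103 - 1*(-18))) = -3725 - ((-103 + 18) - 141)/(2*(-103 + 18)) = -3725 - (-85 - 141)/(2*(-85)) = -3725 - (-1)*(-226)/(2*85) = -3725 - 1*113/85 = -3725 - 113/85 = -316738/85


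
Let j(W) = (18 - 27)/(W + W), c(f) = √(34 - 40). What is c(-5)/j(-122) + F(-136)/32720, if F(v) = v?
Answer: -17/4090 + 244*I*√6/9 ≈ -0.0041565 + 66.408*I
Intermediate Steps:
c(f) = I*√6 (c(f) = √(-6) = I*√6)
j(W) = -9/(2*W) (j(W) = -9*1/(2*W) = -9/(2*W))
c(-5)/j(-122) + F(-136)/32720 = (I*√6)/((-9/2/(-122))) - 136/32720 = (I*√6)/((-9/2*(-1/122))) - 136*1/32720 = (I*√6)/(9/244) - 17/4090 = (I*√6)*(244/9) - 17/4090 = 244*I*√6/9 - 17/4090 = -17/4090 + 244*I*√6/9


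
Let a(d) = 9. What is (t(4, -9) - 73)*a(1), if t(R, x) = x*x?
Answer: 72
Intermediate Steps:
t(R, x) = x²
(t(4, -9) - 73)*a(1) = ((-9)² - 73)*9 = (81 - 73)*9 = 8*9 = 72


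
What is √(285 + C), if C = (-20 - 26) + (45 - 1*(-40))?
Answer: 18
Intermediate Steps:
C = 39 (C = -46 + (45 + 40) = -46 + 85 = 39)
√(285 + C) = √(285 + 39) = √324 = 18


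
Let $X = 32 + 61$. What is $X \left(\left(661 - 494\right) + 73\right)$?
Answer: $22320$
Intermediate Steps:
$X = 93$
$X \left(\left(661 - 494\right) + 73\right) = 93 \left(\left(661 - 494\right) + 73\right) = 93 \left(167 + 73\right) = 93 \cdot 240 = 22320$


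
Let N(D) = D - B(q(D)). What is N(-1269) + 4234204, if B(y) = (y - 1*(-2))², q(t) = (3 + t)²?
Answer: -2568828973629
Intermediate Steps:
B(y) = (2 + y)² (B(y) = (y + 2)² = (2 + y)²)
N(D) = D - (2 + (3 + D)²)²
N(-1269) + 4234204 = (-1269 - (2 + (3 - 1269)²)²) + 4234204 = (-1269 - (2 + (-1266)²)²) + 4234204 = (-1269 - (2 + 1602756)²) + 4234204 = (-1269 - 1*1602758²) + 4234204 = (-1269 - 1*2568833206564) + 4234204 = (-1269 - 2568833206564) + 4234204 = -2568833207833 + 4234204 = -2568828973629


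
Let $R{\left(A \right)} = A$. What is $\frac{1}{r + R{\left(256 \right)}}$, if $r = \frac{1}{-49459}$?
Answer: $\frac{49459}{12661503} \approx 0.0039063$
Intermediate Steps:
$r = - \frac{1}{49459} \approx -2.0219 \cdot 10^{-5}$
$\frac{1}{r + R{\left(256 \right)}} = \frac{1}{- \frac{1}{49459} + 256} = \frac{1}{\frac{12661503}{49459}} = \frac{49459}{12661503}$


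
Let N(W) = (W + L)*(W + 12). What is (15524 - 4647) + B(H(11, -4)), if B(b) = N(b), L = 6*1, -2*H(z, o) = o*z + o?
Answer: 11957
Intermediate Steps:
H(z, o) = -o/2 - o*z/2 (H(z, o) = -(o*z + o)/2 = -(o + o*z)/2 = -o/2 - o*z/2)
L = 6
N(W) = (6 + W)*(12 + W) (N(W) = (W + 6)*(W + 12) = (6 + W)*(12 + W))
B(b) = 72 + b² + 18*b
(15524 - 4647) + B(H(11, -4)) = (15524 - 4647) + (72 + (-½*(-4)*(1 + 11))² + 18*(-½*(-4)*(1 + 11))) = 10877 + (72 + (-½*(-4)*12)² + 18*(-½*(-4)*12)) = 10877 + (72 + 24² + 18*24) = 10877 + (72 + 576 + 432) = 10877 + 1080 = 11957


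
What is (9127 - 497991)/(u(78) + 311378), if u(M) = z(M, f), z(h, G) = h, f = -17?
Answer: -15277/9733 ≈ -1.5696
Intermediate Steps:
u(M) = M
(9127 - 497991)/(u(78) + 311378) = (9127 - 497991)/(78 + 311378) = -488864/311456 = -488864*1/311456 = -15277/9733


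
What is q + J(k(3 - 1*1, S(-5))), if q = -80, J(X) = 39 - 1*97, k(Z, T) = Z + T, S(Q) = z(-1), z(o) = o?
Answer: -138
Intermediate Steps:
S(Q) = -1
k(Z, T) = T + Z
J(X) = -58 (J(X) = 39 - 97 = -58)
q + J(k(3 - 1*1, S(-5))) = -80 - 58 = -138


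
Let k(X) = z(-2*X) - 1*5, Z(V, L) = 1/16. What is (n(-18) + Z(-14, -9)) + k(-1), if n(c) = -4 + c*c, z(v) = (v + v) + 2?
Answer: 5137/16 ≈ 321.06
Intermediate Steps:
Z(V, L) = 1/16
z(v) = 2 + 2*v (z(v) = 2*v + 2 = 2 + 2*v)
k(X) = -3 - 4*X (k(X) = (2 + 2*(-2*X)) - 1*5 = (2 - 4*X) - 5 = -3 - 4*X)
n(c) = -4 + c²
(n(-18) + Z(-14, -9)) + k(-1) = ((-4 + (-18)²) + 1/16) + (-3 - 4*(-1)) = ((-4 + 324) + 1/16) + (-3 + 4) = (320 + 1/16) + 1 = 5121/16 + 1 = 5137/16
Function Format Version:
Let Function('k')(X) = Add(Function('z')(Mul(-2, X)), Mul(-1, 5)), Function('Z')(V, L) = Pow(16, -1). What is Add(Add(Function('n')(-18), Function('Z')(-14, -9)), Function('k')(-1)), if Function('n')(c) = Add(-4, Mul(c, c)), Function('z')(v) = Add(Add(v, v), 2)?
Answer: Rational(5137, 16) ≈ 321.06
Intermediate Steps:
Function('Z')(V, L) = Rational(1, 16)
Function('z')(v) = Add(2, Mul(2, v)) (Function('z')(v) = Add(Mul(2, v), 2) = Add(2, Mul(2, v)))
Function('k')(X) = Add(-3, Mul(-4, X)) (Function('k')(X) = Add(Add(2, Mul(2, Mul(-2, X))), Mul(-1, 5)) = Add(Add(2, Mul(-4, X)), -5) = Add(-3, Mul(-4, X)))
Function('n')(c) = Add(-4, Pow(c, 2))
Add(Add(Function('n')(-18), Function('Z')(-14, -9)), Function('k')(-1)) = Add(Add(Add(-4, Pow(-18, 2)), Rational(1, 16)), Add(-3, Mul(-4, -1))) = Add(Add(Add(-4, 324), Rational(1, 16)), Add(-3, 4)) = Add(Add(320, Rational(1, 16)), 1) = Add(Rational(5121, 16), 1) = Rational(5137, 16)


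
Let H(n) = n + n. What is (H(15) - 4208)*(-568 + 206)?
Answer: 1512436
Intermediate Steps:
H(n) = 2*n
(H(15) - 4208)*(-568 + 206) = (2*15 - 4208)*(-568 + 206) = (30 - 4208)*(-362) = -4178*(-362) = 1512436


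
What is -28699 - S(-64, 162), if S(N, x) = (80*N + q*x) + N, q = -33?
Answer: -18169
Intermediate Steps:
S(N, x) = -33*x + 81*N (S(N, x) = (80*N - 33*x) + N = (-33*x + 80*N) + N = -33*x + 81*N)
-28699 - S(-64, 162) = -28699 - (-33*162 + 81*(-64)) = -28699 - (-5346 - 5184) = -28699 - 1*(-10530) = -28699 + 10530 = -18169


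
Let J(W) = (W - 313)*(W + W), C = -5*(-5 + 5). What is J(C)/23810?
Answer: 0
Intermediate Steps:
C = 0 (C = -5*0 = 0)
J(W) = 2*W*(-313 + W) (J(W) = (-313 + W)*(2*W) = 2*W*(-313 + W))
J(C)/23810 = (2*0*(-313 + 0))/23810 = (2*0*(-313))*(1/23810) = 0*(1/23810) = 0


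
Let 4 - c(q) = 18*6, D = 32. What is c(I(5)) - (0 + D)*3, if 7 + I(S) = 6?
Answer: -200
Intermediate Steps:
I(S) = -1 (I(S) = -7 + 6 = -1)
c(q) = -104 (c(q) = 4 - 18*6 = 4 - 1*108 = 4 - 108 = -104)
c(I(5)) - (0 + D)*3 = -104 - (0 + 32)*3 = -104 - 32*3 = -104 - 1*96 = -104 - 96 = -200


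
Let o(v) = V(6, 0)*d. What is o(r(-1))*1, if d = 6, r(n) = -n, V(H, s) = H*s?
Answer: 0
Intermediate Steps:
o(v) = 0 (o(v) = (6*0)*6 = 0*6 = 0)
o(r(-1))*1 = 0*1 = 0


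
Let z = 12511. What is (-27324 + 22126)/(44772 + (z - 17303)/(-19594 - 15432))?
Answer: -45516287/392047216 ≈ -0.11610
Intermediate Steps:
(-27324 + 22126)/(44772 + (z - 17303)/(-19594 - 15432)) = (-27324 + 22126)/(44772 + (12511 - 17303)/(-19594 - 15432)) = -5198/(44772 - 4792/(-35026)) = -5198/(44772 - 4792*(-1/35026)) = -5198/(44772 + 2396/17513) = -5198/784094432/17513 = -5198*17513/784094432 = -45516287/392047216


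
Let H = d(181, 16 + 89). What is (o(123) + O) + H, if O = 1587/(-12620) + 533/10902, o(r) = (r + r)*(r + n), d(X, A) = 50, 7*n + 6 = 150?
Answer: 17031392267051/481541340 ≈ 35369.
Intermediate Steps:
n = 144/7 (n = -6/7 + (⅐)*150 = -6/7 + 150/7 = 144/7 ≈ 20.571)
o(r) = 2*r*(144/7 + r) (o(r) = (r + r)*(r + 144/7) = (2*r)*(144/7 + r) = 2*r*(144/7 + r))
H = 50
O = -5287507/68791620 (O = 1587*(-1/12620) + 533*(1/10902) = -1587/12620 + 533/10902 = -5287507/68791620 ≈ -0.076863)
(o(123) + O) + H = ((2/7)*123*(144 + 7*123) - 5287507/68791620) + 50 = ((2/7)*123*(144 + 861) - 5287507/68791620) + 50 = ((2/7)*123*1005 - 5287507/68791620) + 50 = (247230/7 - 5287507/68791620) + 50 = 17007315200051/481541340 + 50 = 17031392267051/481541340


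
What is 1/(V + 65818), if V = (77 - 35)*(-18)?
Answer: 1/65062 ≈ 1.5370e-5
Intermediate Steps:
V = -756 (V = 42*(-18) = -756)
1/(V + 65818) = 1/(-756 + 65818) = 1/65062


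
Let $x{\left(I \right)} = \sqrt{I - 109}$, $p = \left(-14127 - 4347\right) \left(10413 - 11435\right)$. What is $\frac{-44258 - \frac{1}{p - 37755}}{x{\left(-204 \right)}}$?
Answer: $\frac{833939021635 i \sqrt{313}}{5897756649} \approx 2501.6 i$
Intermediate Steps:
$p = 18880428$ ($p = \left(-18474\right) \left(-1022\right) = 18880428$)
$x{\left(I \right)} = \sqrt{-109 + I}$
$\frac{-44258 - \frac{1}{p - 37755}}{x{\left(-204 \right)}} = \frac{-44258 - \frac{1}{18880428 - 37755}}{\sqrt{-109 - 204}} = \frac{-44258 - \frac{1}{18842673}}{\sqrt{-313}} = \frac{-44258 - \frac{1}{18842673}}{i \sqrt{313}} = \left(-44258 - \frac{1}{18842673}\right) \left(- \frac{i \sqrt{313}}{313}\right) = - \frac{833939021635 \left(- \frac{i \sqrt{313}}{313}\right)}{18842673} = \frac{833939021635 i \sqrt{313}}{5897756649}$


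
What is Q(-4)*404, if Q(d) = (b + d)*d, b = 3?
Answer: 1616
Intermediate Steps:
Q(d) = d*(3 + d) (Q(d) = (3 + d)*d = d*(3 + d))
Q(-4)*404 = -4*(3 - 4)*404 = -4*(-1)*404 = 4*404 = 1616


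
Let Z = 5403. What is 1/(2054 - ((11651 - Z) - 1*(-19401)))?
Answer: -1/23595 ≈ -4.2382e-5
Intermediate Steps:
1/(2054 - ((11651 - Z) - 1*(-19401))) = 1/(2054 - ((11651 - 1*5403) - 1*(-19401))) = 1/(2054 - ((11651 - 5403) + 19401)) = 1/(2054 - (6248 + 19401)) = 1/(2054 - 1*25649) = 1/(2054 - 25649) = 1/(-23595) = -1/23595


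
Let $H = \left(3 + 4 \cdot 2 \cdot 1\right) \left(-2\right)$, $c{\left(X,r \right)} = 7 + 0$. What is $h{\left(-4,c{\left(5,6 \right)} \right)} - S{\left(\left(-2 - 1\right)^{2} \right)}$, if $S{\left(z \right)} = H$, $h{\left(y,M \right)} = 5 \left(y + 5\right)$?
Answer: $27$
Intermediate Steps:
$c{\left(X,r \right)} = 7$
$H = -22$ ($H = \left(3 + 8 \cdot 1\right) \left(-2\right) = \left(3 + 8\right) \left(-2\right) = 11 \left(-2\right) = -22$)
$h{\left(y,M \right)} = 25 + 5 y$ ($h{\left(y,M \right)} = 5 \left(5 + y\right) = 25 + 5 y$)
$S{\left(z \right)} = -22$
$h{\left(-4,c{\left(5,6 \right)} \right)} - S{\left(\left(-2 - 1\right)^{2} \right)} = \left(25 + 5 \left(-4\right)\right) - -22 = \left(25 - 20\right) + 22 = 5 + 22 = 27$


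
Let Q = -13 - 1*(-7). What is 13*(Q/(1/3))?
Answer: -234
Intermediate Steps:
Q = -6 (Q = -13 + 7 = -6)
13*(Q/(1/3)) = 13*(-6/(1/3)) = 13*(-6/⅓) = 13*(-6*3) = 13*(-18) = -234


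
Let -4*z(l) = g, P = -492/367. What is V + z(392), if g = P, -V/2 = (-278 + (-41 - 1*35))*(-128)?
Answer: -33258885/367 ≈ -90624.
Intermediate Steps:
V = -90624 (V = -2*(-278 + (-41 - 1*35))*(-128) = -2*(-278 + (-41 - 35))*(-128) = -2*(-278 - 76)*(-128) = -(-708)*(-128) = -2*45312 = -90624)
P = -492/367 (P = -492*1/367 = -492/367 ≈ -1.3406)
g = -492/367 ≈ -1.3406
z(l) = 123/367 (z(l) = -¼*(-492/367) = 123/367)
V + z(392) = -90624 + 123/367 = -33258885/367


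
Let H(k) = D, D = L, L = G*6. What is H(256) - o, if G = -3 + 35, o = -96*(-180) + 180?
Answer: -17268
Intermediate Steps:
o = 17460 (o = 17280 + 180 = 17460)
G = 32
L = 192 (L = 32*6 = 192)
D = 192
H(k) = 192
H(256) - o = 192 - 1*17460 = 192 - 17460 = -17268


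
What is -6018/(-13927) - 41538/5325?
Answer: -182151292/24720425 ≈ -7.3685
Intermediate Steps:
-6018/(-13927) - 41538/5325 = -6018*(-1/13927) - 41538*1/5325 = 6018/13927 - 13846/1775 = -182151292/24720425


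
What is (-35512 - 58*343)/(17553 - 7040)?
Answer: -55406/10513 ≈ -5.2702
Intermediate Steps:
(-35512 - 58*343)/(17553 - 7040) = (-35512 - 19894)/10513 = -55406*1/10513 = -55406/10513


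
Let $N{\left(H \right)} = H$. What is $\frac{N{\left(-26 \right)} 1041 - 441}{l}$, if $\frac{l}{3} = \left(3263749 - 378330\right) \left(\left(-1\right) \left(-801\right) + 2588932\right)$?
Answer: $- \frac{9169}{7472464803127} \approx -1.227 \cdot 10^{-9}$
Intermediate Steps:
$l = 22417394409381$ ($l = 3 \left(3263749 - 378330\right) \left(\left(-1\right) \left(-801\right) + 2588932\right) = 3 \cdot 2885419 \left(801 + 2588932\right) = 3 \cdot 2885419 \cdot 2589733 = 3 \cdot 7472464803127 = 22417394409381$)
$\frac{N{\left(-26 \right)} 1041 - 441}{l} = \frac{\left(-26\right) 1041 - 441}{22417394409381} = \left(-27066 - 441\right) \frac{1}{22417394409381} = \left(-27507\right) \frac{1}{22417394409381} = - \frac{9169}{7472464803127}$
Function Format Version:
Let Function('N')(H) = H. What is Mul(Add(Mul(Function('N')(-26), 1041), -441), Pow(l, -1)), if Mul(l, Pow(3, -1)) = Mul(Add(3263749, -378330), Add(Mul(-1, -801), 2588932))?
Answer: Rational(-9169, 7472464803127) ≈ -1.2270e-9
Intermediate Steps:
l = 22417394409381 (l = Mul(3, Mul(Add(3263749, -378330), Add(Mul(-1, -801), 2588932))) = Mul(3, Mul(2885419, Add(801, 2588932))) = Mul(3, Mul(2885419, 2589733)) = Mul(3, 7472464803127) = 22417394409381)
Mul(Add(Mul(Function('N')(-26), 1041), -441), Pow(l, -1)) = Mul(Add(Mul(-26, 1041), -441), Pow(22417394409381, -1)) = Mul(Add(-27066, -441), Rational(1, 22417394409381)) = Mul(-27507, Rational(1, 22417394409381)) = Rational(-9169, 7472464803127)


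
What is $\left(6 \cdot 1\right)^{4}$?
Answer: $1296$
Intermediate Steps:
$\left(6 \cdot 1\right)^{4} = 6^{4} = 1296$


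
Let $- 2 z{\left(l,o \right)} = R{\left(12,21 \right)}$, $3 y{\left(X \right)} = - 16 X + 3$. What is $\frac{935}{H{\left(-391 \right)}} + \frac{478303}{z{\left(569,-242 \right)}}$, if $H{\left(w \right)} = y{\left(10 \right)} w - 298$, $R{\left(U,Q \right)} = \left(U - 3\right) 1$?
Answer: $- \frac{57867941513}{544437} \approx -1.0629 \cdot 10^{5}$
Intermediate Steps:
$y{\left(X \right)} = 1 - \frac{16 X}{3}$ ($y{\left(X \right)} = \frac{- 16 X + 3}{3} = \frac{3 - 16 X}{3} = 1 - \frac{16 X}{3}$)
$R{\left(U,Q \right)} = -3 + U$ ($R{\left(U,Q \right)} = \left(-3 + U\right) 1 = -3 + U$)
$z{\left(l,o \right)} = - \frac{9}{2}$ ($z{\left(l,o \right)} = - \frac{-3 + 12}{2} = \left(- \frac{1}{2}\right) 9 = - \frac{9}{2}$)
$H{\left(w \right)} = -298 - \frac{157 w}{3}$ ($H{\left(w \right)} = \left(1 - \frac{160}{3}\right) w - 298 = - \frac{157 w}{3} - 298 = -298 - \frac{157 w}{3}$)
$\frac{935}{H{\left(-391 \right)}} + \frac{478303}{z{\left(569,-242 \right)}} = \frac{935}{-298 - - \frac{61387}{3}} + \frac{478303}{- \frac{9}{2}} = \frac{935}{-298 + \frac{61387}{3}} + 478303 \left(- \frac{2}{9}\right) = \frac{935}{\frac{60493}{3}} - \frac{956606}{9} = 935 \cdot \frac{3}{60493} - \frac{956606}{9} = \frac{2805}{60493} - \frac{956606}{9} = - \frac{57867941513}{544437}$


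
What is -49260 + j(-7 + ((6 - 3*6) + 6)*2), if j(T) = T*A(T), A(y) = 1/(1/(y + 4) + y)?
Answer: -14088075/286 ≈ -49259.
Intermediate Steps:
A(y) = 1/(y + 1/(4 + y)) (A(y) = 1/(1/(4 + y) + y) = 1/(y + 1/(4 + y)))
j(T) = T*(4 + T)/(1 + T**2 + 4*T) (j(T) = T*((4 + T)/(1 + T**2 + 4*T)) = T*(4 + T)/(1 + T**2 + 4*T))
-49260 + j(-7 + ((6 - 3*6) + 6)*2) = -49260 + (-7 + ((6 - 3*6) + 6)*2)*(4 + (-7 + ((6 - 3*6) + 6)*2))/(1 + (-7 + ((6 - 3*6) + 6)*2)**2 + 4*(-7 + ((6 - 3*6) + 6)*2)) = -49260 + (-7 + ((6 - 18) + 6)*2)*(4 + (-7 + ((6 - 18) + 6)*2))/(1 + (-7 + ((6 - 18) + 6)*2)**2 + 4*(-7 + ((6 - 18) + 6)*2)) = -49260 + (-7 + (-12 + 6)*2)*(4 + (-7 + (-12 + 6)*2))/(1 + (-7 + (-12 + 6)*2)**2 + 4*(-7 + (-12 + 6)*2)) = -49260 + (-7 - 6*2)*(4 + (-7 - 6*2))/(1 + (-7 - 6*2)**2 + 4*(-7 - 6*2)) = -49260 + (-7 - 12)*(4 + (-7 - 12))/(1 + (-7 - 12)**2 + 4*(-7 - 12)) = -49260 - 19*(4 - 19)/(1 + (-19)**2 + 4*(-19)) = -49260 - 19*(-15)/(1 + 361 - 76) = -49260 - 19*(-15)/286 = -49260 - 19*1/286*(-15) = -49260 + 285/286 = -14088075/286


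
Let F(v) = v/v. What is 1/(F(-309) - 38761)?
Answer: -1/38760 ≈ -2.5800e-5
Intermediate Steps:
F(v) = 1
1/(F(-309) - 38761) = 1/(1 - 38761) = 1/(-38760) = -1/38760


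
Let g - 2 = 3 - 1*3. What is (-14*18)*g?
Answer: -504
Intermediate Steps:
g = 2 (g = 2 + (3 - 1*3) = 2 + (3 - 3) = 2 + 0 = 2)
(-14*18)*g = -14*18*2 = -252*2 = -504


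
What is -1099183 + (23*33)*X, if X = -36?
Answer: -1126507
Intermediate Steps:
-1099183 + (23*33)*X = -1099183 + (23*33)*(-36) = -1099183 + 759*(-36) = -1099183 - 27324 = -1126507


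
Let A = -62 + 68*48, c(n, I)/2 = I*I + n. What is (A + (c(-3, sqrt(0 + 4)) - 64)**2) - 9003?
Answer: -1957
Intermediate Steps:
c(n, I) = 2*n + 2*I**2 (c(n, I) = 2*(I*I + n) = 2*(I**2 + n) = 2*(n + I**2) = 2*n + 2*I**2)
A = 3202 (A = -62 + 3264 = 3202)
(A + (c(-3, sqrt(0 + 4)) - 64)**2) - 9003 = (3202 + ((2*(-3) + 2*(sqrt(0 + 4))**2) - 64)**2) - 9003 = (3202 + ((-6 + 2*(sqrt(4))**2) - 64)**2) - 9003 = (3202 + ((-6 + 2*2**2) - 64)**2) - 9003 = (3202 + ((-6 + 2*4) - 64)**2) - 9003 = (3202 + ((-6 + 8) - 64)**2) - 9003 = (3202 + (2 - 64)**2) - 9003 = (3202 + (-62)**2) - 9003 = (3202 + 3844) - 9003 = 7046 - 9003 = -1957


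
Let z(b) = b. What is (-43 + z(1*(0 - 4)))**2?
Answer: 2209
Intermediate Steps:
(-43 + z(1*(0 - 4)))**2 = (-43 + 1*(0 - 4))**2 = (-43 + 1*(-4))**2 = (-43 - 4)**2 = (-47)**2 = 2209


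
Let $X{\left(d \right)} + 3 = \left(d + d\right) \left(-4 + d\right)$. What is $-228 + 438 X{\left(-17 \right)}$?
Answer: $311190$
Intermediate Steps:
$X{\left(d \right)} = -3 + 2 d \left(-4 + d\right)$ ($X{\left(d \right)} = -3 + \left(d + d\right) \left(-4 + d\right) = -3 + 2 d \left(-4 + d\right)$)
$-228 + 438 X{\left(-17 \right)} = -228 + 438 \left(-3 - -136 + 2 \left(-17\right)^{2}\right) = -228 + 438 \left(-3 + 136 + 2 \cdot 289\right) = -228 + 438 \left(-3 + 136 + 578\right) = -228 + 438 \cdot 711 = -228 + 311418 = 311190$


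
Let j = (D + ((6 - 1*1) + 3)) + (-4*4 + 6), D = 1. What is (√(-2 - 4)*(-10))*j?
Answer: 10*I*√6 ≈ 24.495*I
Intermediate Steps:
j = -1 (j = (1 + ((6 - 1*1) + 3)) + (-4*4 + 6) = (1 + ((6 - 1) + 3)) + (-16 + 6) = (1 + (5 + 3)) - 10 = (1 + 8) - 10 = 9 - 10 = -1)
(√(-2 - 4)*(-10))*j = (√(-2 - 4)*(-10))*(-1) = (√(-6)*(-10))*(-1) = ((I*√6)*(-10))*(-1) = -10*I*√6*(-1) = 10*I*√6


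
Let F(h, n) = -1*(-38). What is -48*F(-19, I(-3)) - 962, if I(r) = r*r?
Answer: -2786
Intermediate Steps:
I(r) = r**2
F(h, n) = 38
-48*F(-19, I(-3)) - 962 = -48*38 - 962 = -1824 - 962 = -2786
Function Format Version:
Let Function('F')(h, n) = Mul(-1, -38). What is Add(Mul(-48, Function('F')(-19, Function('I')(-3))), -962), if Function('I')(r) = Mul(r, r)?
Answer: -2786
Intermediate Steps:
Function('I')(r) = Pow(r, 2)
Function('F')(h, n) = 38
Add(Mul(-48, Function('F')(-19, Function('I')(-3))), -962) = Add(Mul(-48, 38), -962) = Add(-1824, -962) = -2786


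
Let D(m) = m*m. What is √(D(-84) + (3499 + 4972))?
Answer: √15527 ≈ 124.61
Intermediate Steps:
D(m) = m²
√(D(-84) + (3499 + 4972)) = √((-84)² + (3499 + 4972)) = √(7056 + 8471) = √15527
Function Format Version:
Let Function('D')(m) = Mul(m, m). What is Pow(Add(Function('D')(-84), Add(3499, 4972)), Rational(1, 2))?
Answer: Pow(15527, Rational(1, 2)) ≈ 124.61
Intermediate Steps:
Function('D')(m) = Pow(m, 2)
Pow(Add(Function('D')(-84), Add(3499, 4972)), Rational(1, 2)) = Pow(Add(Pow(-84, 2), Add(3499, 4972)), Rational(1, 2)) = Pow(Add(7056, 8471), Rational(1, 2)) = Pow(15527, Rational(1, 2))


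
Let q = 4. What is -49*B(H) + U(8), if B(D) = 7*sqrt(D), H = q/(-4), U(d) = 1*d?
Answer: 8 - 343*I ≈ 8.0 - 343.0*I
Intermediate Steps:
U(d) = d
H = -1 (H = 4/(-4) = 4*(-1/4) = -1)
-49*B(H) + U(8) = -343*sqrt(-1) + 8 = -343*I + 8 = 8 - 343*I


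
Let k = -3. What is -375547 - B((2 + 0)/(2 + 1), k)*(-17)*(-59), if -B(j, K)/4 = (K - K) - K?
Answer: -363511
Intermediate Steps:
B(j, K) = 4*K (B(j, K) = -4*((K - K) - K) = -4*(0 - K) = -(-4)*K = 4*K)
-375547 - B((2 + 0)/(2 + 1), k)*(-17)*(-59) = -375547 - (4*(-3))*(-17)*(-59) = -375547 - (-12*(-17))*(-59) = -375547 - 204*(-59) = -375547 - 1*(-12036) = -375547 + 12036 = -363511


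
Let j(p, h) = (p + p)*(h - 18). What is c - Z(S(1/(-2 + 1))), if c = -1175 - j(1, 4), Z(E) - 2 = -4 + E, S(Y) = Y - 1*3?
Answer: -1141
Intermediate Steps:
S(Y) = -3 + Y (S(Y) = Y - 3 = -3 + Y)
j(p, h) = 2*p*(-18 + h) (j(p, h) = (2*p)*(-18 + h) = 2*p*(-18 + h))
Z(E) = -2 + E (Z(E) = 2 + (-4 + E) = -2 + E)
c = -1147 (c = -1175 - 2*(-18 + 4) = -1175 - 2*(-14) = -1175 - 1*(-28) = -1175 + 28 = -1147)
c - Z(S(1/(-2 + 1))) = -1147 - (-2 + (-3 + 1/(-2 + 1))) = -1147 - (-2 + (-3 + 1/(-1))) = -1147 - (-2 + (-3 - 1)) = -1147 - (-2 - 4) = -1147 - 1*(-6) = -1147 + 6 = -1141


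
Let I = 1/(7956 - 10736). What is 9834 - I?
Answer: 27338521/2780 ≈ 9834.0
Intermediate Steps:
I = -1/2780 (I = 1/(-2780) = -1/2780 ≈ -0.00035971)
9834 - I = 9834 - 1*(-1/2780) = 9834 + 1/2780 = 27338521/2780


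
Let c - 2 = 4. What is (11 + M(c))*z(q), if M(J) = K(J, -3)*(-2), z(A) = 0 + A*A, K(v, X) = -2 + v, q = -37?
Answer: 4107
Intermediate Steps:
z(A) = A² (z(A) = 0 + A² = A²)
c = 6 (c = 2 + 4 = 6)
M(J) = 4 - 2*J (M(J) = (-2 + J)*(-2) = 4 - 2*J)
(11 + M(c))*z(q) = (11 + (4 - 2*6))*(-37)² = (11 + (4 - 12))*1369 = (11 - 8)*1369 = 3*1369 = 4107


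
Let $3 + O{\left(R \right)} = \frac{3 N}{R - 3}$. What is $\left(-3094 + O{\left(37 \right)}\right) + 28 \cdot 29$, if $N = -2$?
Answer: $- \frac{38848}{17} \approx -2285.2$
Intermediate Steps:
$O{\left(R \right)} = -3 - \frac{6}{-3 + R}$ ($O{\left(R \right)} = -3 + \frac{3 \left(-2\right)}{R - 3} = -3 - \frac{6}{-3 + R}$)
$\left(-3094 + O{\left(37 \right)}\right) + 28 \cdot 29 = \left(-3094 + \frac{3 \left(1 - 37\right)}{-3 + 37}\right) + 28 \cdot 29 = \left(-3094 + \frac{3 \left(1 - 37\right)}{34}\right) + 812 = \left(-3094 + 3 \cdot \frac{1}{34} \left(-36\right)\right) + 812 = \left(-3094 - \frac{54}{17}\right) + 812 = - \frac{52652}{17} + 812 = - \frac{38848}{17}$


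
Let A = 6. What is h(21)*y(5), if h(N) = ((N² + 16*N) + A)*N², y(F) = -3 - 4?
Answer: -2417121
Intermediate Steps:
y(F) = -7
h(N) = N²*(6 + N² + 16*N) (h(N) = ((N² + 16*N) + 6)*N² = (6 + N² + 16*N)*N² = N²*(6 + N² + 16*N))
h(21)*y(5) = (21²*(6 + 21² + 16*21))*(-7) = (441*(6 + 441 + 336))*(-7) = (441*783)*(-7) = 345303*(-7) = -2417121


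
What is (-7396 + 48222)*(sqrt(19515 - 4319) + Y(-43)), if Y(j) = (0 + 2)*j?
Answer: -3511036 + 81652*sqrt(3799) ≈ 1.5217e+6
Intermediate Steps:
Y(j) = 2*j
(-7396 + 48222)*(sqrt(19515 - 4319) + Y(-43)) = (-7396 + 48222)*(sqrt(19515 - 4319) + 2*(-43)) = 40826*(sqrt(15196) - 86) = 40826*(2*sqrt(3799) - 86) = 40826*(-86 + 2*sqrt(3799)) = -3511036 + 81652*sqrt(3799)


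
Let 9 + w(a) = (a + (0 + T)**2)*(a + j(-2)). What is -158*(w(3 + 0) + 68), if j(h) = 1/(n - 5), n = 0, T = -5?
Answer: -108546/5 ≈ -21709.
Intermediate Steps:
j(h) = -1/5 (j(h) = 1/(0 - 5) = 1/(-5) = -1/5)
w(a) = -9 + (25 + a)*(-1/5 + a) (w(a) = -9 + (a + (0 - 5)**2)*(a - 1/5) = -9 + (a + (-5)**2)*(-1/5 + a) = -9 + (a + 25)*(-1/5 + a) = -9 + (25 + a)*(-1/5 + a))
-158*(w(3 + 0) + 68) = -158*((-14 + (3 + 0)**2 + 124*(3 + 0)/5) + 68) = -158*((-14 + 3**2 + (124/5)*3) + 68) = -158*((-14 + 9 + 372/5) + 68) = -158*(347/5 + 68) = -158*687/5 = -108546/5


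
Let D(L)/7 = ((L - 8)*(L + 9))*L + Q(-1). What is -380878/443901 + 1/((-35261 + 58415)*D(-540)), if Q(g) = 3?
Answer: -3233385849340038043/3768406712668693242 ≈ -0.85802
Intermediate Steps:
D(L) = 21 + 7*L*(-8 + L)*(9 + L) (D(L) = 7*(((L - 8)*(L + 9))*L + 3) = 7*(((-8 + L)*(9 + L))*L + 3) = 7*(L*(-8 + L)*(9 + L) + 3) = 7*(3 + L*(-8 + L)*(9 + L)) = 21 + 7*L*(-8 + L)*(9 + L))
-380878/443901 + 1/((-35261 + 58415)*D(-540)) = -380878/443901 + 1/((-35261 + 58415)*(21 - 504*(-540) + 7*(-540)² + 7*(-540)³)) = -380878*1/443901 + 1/(23154*(21 + 272160 + 7*291600 + 7*(-157464000))) = -380878/443901 + 1/(23154*(21 + 272160 + 2041200 - 1102248000)) = -380878/443901 + (1/23154)/(-1099934619) = -380878/443901 + (1/23154)*(-1/1099934619) = -380878/443901 - 1/25467886168326 = -3233385849340038043/3768406712668693242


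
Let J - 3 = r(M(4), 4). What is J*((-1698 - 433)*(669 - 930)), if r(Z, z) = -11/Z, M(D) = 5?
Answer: 2224764/5 ≈ 4.4495e+5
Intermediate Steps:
J = ⅘ (J = 3 - 11/5 = ⅘ ≈ 0.80000)
J*((-1698 - 433)*(669 - 930)) = 4*((-1698 - 433)*(669 - 930))/5 = 4*(-2131*(-261))/5 = (⅘)*556191 = 2224764/5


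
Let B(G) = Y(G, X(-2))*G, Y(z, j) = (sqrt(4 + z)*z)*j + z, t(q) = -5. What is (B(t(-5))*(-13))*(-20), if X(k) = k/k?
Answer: 6500 + 6500*I ≈ 6500.0 + 6500.0*I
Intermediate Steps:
X(k) = 1
Y(z, j) = z + j*z*sqrt(4 + z) (Y(z, j) = (z*sqrt(4 + z))*j + z = j*z*sqrt(4 + z) + z = z + j*z*sqrt(4 + z))
B(G) = G**2*(1 + sqrt(4 + G)) (B(G) = (G*(1 + 1*sqrt(4 + G)))*G = (G*(1 + sqrt(4 + G)))*G = G**2*(1 + sqrt(4 + G)))
(B(t(-5))*(-13))*(-20) = (((-5)**2*(1 + sqrt(4 - 5)))*(-13))*(-20) = ((25*(1 + sqrt(-1)))*(-13))*(-20) = ((25*(1 + I))*(-13))*(-20) = ((25 + 25*I)*(-13))*(-20) = (-325 - 325*I)*(-20) = 6500 + 6500*I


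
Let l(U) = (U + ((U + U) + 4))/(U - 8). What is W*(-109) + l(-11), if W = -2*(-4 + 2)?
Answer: -8255/19 ≈ -434.47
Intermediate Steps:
W = 4 (W = -2*(-2) = 4)
l(U) = (4 + 3*U)/(-8 + U) (l(U) = (U + (2*U + 4))/(-8 + U) = (U + (4 + 2*U))/(-8 + U) = (4 + 3*U)/(-8 + U))
W*(-109) + l(-11) = 4*(-109) + (4 + 3*(-11))/(-8 - 11) = -436 + (4 - 33)/(-19) = -436 - 1/19*(-29) = -436 + 29/19 = -8255/19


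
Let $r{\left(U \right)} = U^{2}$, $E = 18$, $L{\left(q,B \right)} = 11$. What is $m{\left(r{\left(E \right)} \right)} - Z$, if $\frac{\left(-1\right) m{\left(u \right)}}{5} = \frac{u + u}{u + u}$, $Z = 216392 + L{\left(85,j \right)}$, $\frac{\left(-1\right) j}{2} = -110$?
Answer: $-216408$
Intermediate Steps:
$j = 220$ ($j = \left(-2\right) \left(-110\right) = 220$)
$Z = 216403$ ($Z = 216392 + 11 = 216403$)
$m{\left(u \right)} = -5$ ($m{\left(u \right)} = - 5 \frac{u + u}{u + u} = - 5 \frac{2 u}{2 u} = - 5 \cdot 2 u \frac{1}{2 u} = \left(-5\right) 1 = -5$)
$m{\left(r{\left(E \right)} \right)} - Z = -5 - 216403 = -216408$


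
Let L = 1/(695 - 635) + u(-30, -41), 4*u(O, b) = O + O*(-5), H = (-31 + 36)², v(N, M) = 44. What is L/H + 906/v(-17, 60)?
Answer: 359561/16500 ≈ 21.792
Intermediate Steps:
H = 25 (H = 5² = 25)
u(O, b) = -O (u(O, b) = (O + O*(-5))/4 = (O - 5*O)/4 = (-4*O)/4 = -O)
L = 1801/60 (L = 1/(695 - 635) - 1*(-30) = 1/60 + 30 = 1801/60 ≈ 30.017)
L/H + 906/v(-17, 60) = (1801/60)/25 + 906/44 = (1801/60)*(1/25) + 906*(1/44) = 1801/1500 + 453/22 = 359561/16500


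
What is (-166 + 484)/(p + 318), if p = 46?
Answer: 159/182 ≈ 0.87363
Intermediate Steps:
(-166 + 484)/(p + 318) = (-166 + 484)/(46 + 318) = 318/364 = 318*(1/364) = 159/182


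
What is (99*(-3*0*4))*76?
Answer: 0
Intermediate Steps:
(99*(-3*0*4))*76 = (99*(0*4))*76 = (99*0)*76 = 0*76 = 0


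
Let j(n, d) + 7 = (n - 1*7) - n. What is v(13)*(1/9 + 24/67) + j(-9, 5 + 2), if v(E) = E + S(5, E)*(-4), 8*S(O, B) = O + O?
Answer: -6178/603 ≈ -10.245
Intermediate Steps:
S(O, B) = O/4 (S(O, B) = (O + O)/8 = (2*O)/8 = O/4)
v(E) = -5 + E (v(E) = E + ((¼)*5)*(-4) = E + (5/4)*(-4) = E - 5 = -5 + E)
j(n, d) = -14 (j(n, d) = -7 + ((n - 1*7) - n) = -7 + ((n - 7) - n) = -7 + ((-7 + n) - n) = -7 - 7 = -14)
v(13)*(1/9 + 24/67) + j(-9, 5 + 2) = (-5 + 13)*(1/9 + 24/67) - 14 = 8*(1*(⅑) + 24*(1/67)) - 14 = 8*(⅑ + 24/67) - 14 = 8*(283/603) - 14 = 2264/603 - 14 = -6178/603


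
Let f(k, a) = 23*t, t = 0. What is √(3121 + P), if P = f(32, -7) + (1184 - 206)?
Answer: √4099 ≈ 64.023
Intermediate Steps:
f(k, a) = 0 (f(k, a) = 23*0 = 0)
P = 978 (P = 0 + (1184 - 206) = 0 + 978 = 978)
√(3121 + P) = √(3121 + 978) = √4099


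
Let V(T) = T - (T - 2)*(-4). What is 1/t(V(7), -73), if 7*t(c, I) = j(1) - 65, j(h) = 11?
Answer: -7/54 ≈ -0.12963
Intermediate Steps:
V(T) = -8 + 5*T (V(T) = T - (-2 + T)*(-4) = T - (8 - 4*T) = T + (-8 + 4*T) = -8 + 5*T)
t(c, I) = -54/7 (t(c, I) = (11 - 65)/7 = (1/7)*(-54) = -54/7)
1/t(V(7), -73) = 1/(-54/7) = -7/54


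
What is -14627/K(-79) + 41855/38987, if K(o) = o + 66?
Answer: 3377556/2999 ≈ 1126.2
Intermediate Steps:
K(o) = 66 + o
-14627/K(-79) + 41855/38987 = -14627/(66 - 79) + 41855/38987 = -14627/(-13) + 41855*(1/38987) = -14627*(-1/13) + 41855/38987 = 14627/13 + 41855/38987 = 3377556/2999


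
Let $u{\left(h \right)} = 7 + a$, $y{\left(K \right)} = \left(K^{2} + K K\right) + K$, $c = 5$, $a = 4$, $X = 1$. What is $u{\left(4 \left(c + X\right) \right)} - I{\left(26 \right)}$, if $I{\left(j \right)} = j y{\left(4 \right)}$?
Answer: $-925$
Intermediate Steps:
$y{\left(K \right)} = K + 2 K^{2}$ ($y{\left(K \right)} = \left(K^{2} + K^{2}\right) + K = 2 K^{2} + K = K + 2 K^{2}$)
$u{\left(h \right)} = 11$ ($u{\left(h \right)} = 7 + 4 = 11$)
$I{\left(j \right)} = 36 j$ ($I{\left(j \right)} = j 4 \left(1 + 2 \cdot 4\right) = j 4 \left(1 + 8\right) = j 4 \cdot 9 = j 36 = 36 j$)
$u{\left(4 \left(c + X\right) \right)} - I{\left(26 \right)} = 11 - 36 \cdot 26 = 11 - 936 = -925$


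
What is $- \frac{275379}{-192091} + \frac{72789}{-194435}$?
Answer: $\frac{39561204066}{37349213585} \approx 1.0592$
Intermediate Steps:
$- \frac{275379}{-192091} + \frac{72789}{-194435} = \left(-275379\right) \left(- \frac{1}{192091}\right) + 72789 \left(- \frac{1}{194435}\right) = \frac{275379}{192091} - \frac{72789}{194435} = \frac{39561204066}{37349213585}$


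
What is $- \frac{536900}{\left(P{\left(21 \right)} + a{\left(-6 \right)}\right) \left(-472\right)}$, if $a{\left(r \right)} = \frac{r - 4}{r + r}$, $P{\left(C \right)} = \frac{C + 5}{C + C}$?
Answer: $\frac{47775}{61} \approx 783.2$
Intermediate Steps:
$P{\left(C \right)} = \frac{5 + C}{2 C}$
$a{\left(r \right)} = \frac{-4 + r}{2 r}$
$- \frac{536900}{\left(P{\left(21 \right)} + a{\left(-6 \right)}\right) \left(-472\right)} = - \frac{536900}{\left(\frac{5 + 21}{2 \cdot 21} + \frac{-4 - 6}{2 \left(-6\right)}\right) \left(-472\right)} = - \frac{536900}{\left(\frac{1}{2} \cdot \frac{1}{21} \cdot 26 + \frac{1}{2} \left(- \frac{1}{6}\right) \left(-10\right)\right) \left(-472\right)} = - \frac{536900}{\left(\frac{13}{21} + \frac{5}{6}\right) \left(-472\right)} = - \frac{536900}{\frac{61}{42} \left(-472\right)} = - \frac{536900}{- \frac{14396}{21}} = \left(-536900\right) \left(- \frac{21}{14396}\right) = \frac{47775}{61}$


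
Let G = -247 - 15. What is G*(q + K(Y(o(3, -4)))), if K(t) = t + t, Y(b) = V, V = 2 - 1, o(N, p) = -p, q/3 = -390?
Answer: 306016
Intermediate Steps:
q = -1170 (q = 3*(-390) = -1170)
V = 1
Y(b) = 1
K(t) = 2*t
G = -262
G*(q + K(Y(o(3, -4)))) = -262*(-1170 + 2*1) = -262*(-1170 + 2) = -262*(-1168) = 306016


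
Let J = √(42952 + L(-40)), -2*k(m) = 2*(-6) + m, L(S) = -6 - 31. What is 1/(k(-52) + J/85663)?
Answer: 234820786208/7514265115741 - 85663*√42915/7514265115741 ≈ 0.031248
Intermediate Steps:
L(S) = -37
k(m) = 6 - m/2 (k(m) = -(2*(-6) + m)/2 = -(-12 + m)/2 = 6 - m/2)
J = √42915 (J = √(42952 - 37) = √42915 ≈ 207.16)
1/(k(-52) + J/85663) = 1/((6 - ½*(-52)) + √42915/85663) = 1/((6 + 26) + √42915*(1/85663)) = 1/(32 + √42915/85663)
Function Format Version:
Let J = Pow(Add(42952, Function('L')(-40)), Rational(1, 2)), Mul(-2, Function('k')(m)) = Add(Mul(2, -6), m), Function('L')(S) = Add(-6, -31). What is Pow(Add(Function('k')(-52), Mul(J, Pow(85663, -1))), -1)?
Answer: Add(Rational(234820786208, 7514265115741), Mul(Rational(-85663, 7514265115741), Pow(42915, Rational(1, 2)))) ≈ 0.031248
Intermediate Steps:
Function('L')(S) = -37
Function('k')(m) = Add(6, Mul(Rational(-1, 2), m)) (Function('k')(m) = Mul(Rational(-1, 2), Add(Mul(2, -6), m)) = Mul(Rational(-1, 2), Add(-12, m)) = Add(6, Mul(Rational(-1, 2), m)))
J = Pow(42915, Rational(1, 2)) (J = Pow(Add(42952, -37), Rational(1, 2)) = Pow(42915, Rational(1, 2)) ≈ 207.16)
Pow(Add(Function('k')(-52), Mul(J, Pow(85663, -1))), -1) = Pow(Add(Add(6, Mul(Rational(-1, 2), -52)), Mul(Pow(42915, Rational(1, 2)), Pow(85663, -1))), -1) = Pow(Add(Add(6, 26), Mul(Pow(42915, Rational(1, 2)), Rational(1, 85663))), -1) = Pow(Add(32, Mul(Rational(1, 85663), Pow(42915, Rational(1, 2)))), -1)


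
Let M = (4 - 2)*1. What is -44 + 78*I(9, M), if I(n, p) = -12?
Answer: -980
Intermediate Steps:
M = 2 (M = 2*1 = 2)
-44 + 78*I(9, M) = -44 + 78*(-12) = -44 - 936 = -980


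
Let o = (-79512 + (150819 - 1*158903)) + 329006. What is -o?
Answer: -241410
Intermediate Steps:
o = 241410 (o = (-79512 + (150819 - 158903)) + 329006 = (-79512 - 8084) + 329006 = -87596 + 329006 = 241410)
-o = -1*241410 = -241410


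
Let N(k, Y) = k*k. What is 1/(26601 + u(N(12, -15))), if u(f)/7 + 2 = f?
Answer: 1/27595 ≈ 3.6238e-5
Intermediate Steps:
N(k, Y) = k²
u(f) = -14 + 7*f
1/(26601 + u(N(12, -15))) = 1/(26601 + (-14 + 7*12²)) = 1/(26601 + (-14 + 7*144)) = 1/(26601 + (-14 + 1008)) = 1/(26601 + 994) = 1/27595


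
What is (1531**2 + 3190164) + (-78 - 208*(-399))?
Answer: 5617039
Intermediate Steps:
(1531**2 + 3190164) + (-78 - 208*(-399)) = (2343961 + 3190164) + (-78 + 82992) = 5534125 + 82914 = 5617039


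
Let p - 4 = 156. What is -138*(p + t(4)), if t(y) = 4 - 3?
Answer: -22218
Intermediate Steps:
p = 160 (p = 4 + 156 = 160)
t(y) = 1
-138*(p + t(4)) = -138*(160 + 1) = -138*161 = -22218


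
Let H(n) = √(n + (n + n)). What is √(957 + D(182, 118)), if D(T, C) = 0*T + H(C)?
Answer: √(957 + √354) ≈ 31.238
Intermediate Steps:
H(n) = √3*√n (H(n) = √(n + 2*n) = √(3*n) = √3*√n)
D(T, C) = √3*√C (D(T, C) = 0*T + √3*√C = 0 + √3*√C = √3*√C)
√(957 + D(182, 118)) = √(957 + √3*√118) = √(957 + √354)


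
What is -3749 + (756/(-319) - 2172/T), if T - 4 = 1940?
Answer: -193921033/51678 ≈ -3752.5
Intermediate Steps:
T = 1944 (T = 4 + 1940 = 1944)
-3749 + (756/(-319) - 2172/T) = -3749 + (756/(-319) - 2172/1944) = -3749 + (756*(-1/319) - 2172*1/1944) = -3749 + (-756/319 - 181/162) = -3749 - 180211/51678 = -193921033/51678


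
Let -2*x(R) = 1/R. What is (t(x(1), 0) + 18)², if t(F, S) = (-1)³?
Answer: 289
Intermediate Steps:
x(R) = -1/(2*R)
t(F, S) = -1
(t(x(1), 0) + 18)² = (-1 + 18)² = 17² = 289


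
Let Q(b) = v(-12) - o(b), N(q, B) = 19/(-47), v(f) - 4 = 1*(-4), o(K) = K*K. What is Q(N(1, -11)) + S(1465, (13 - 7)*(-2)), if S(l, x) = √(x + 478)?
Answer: -361/2209 + √466 ≈ 21.424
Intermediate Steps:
o(K) = K²
v(f) = 0 (v(f) = 4 + 1*(-4) = 4 - 4 = 0)
S(l, x) = √(478 + x)
N(q, B) = -19/47 (N(q, B) = 19*(-1/47) = -19/47)
Q(b) = -b² (Q(b) = 0 - b² = -b²)
Q(N(1, -11)) + S(1465, (13 - 7)*(-2)) = -(-19/47)² + √(478 + (13 - 7)*(-2)) = -1*361/2209 + √(478 + 6*(-2)) = -361/2209 + √(478 - 12) = -361/2209 + √466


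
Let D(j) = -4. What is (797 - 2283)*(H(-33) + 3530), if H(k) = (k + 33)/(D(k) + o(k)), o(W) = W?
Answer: -5245580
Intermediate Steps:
H(k) = (33 + k)/(-4 + k) (H(k) = (k + 33)/(-4 + k) = (33 + k)/(-4 + k))
(797 - 2283)*(H(-33) + 3530) = (797 - 2283)*((33 - 33)/(-4 - 33) + 3530) = -1486*(0/(-37) + 3530) = -1486*(-1/37*0 + 3530) = -1486*(0 + 3530) = -1486*3530 = -5245580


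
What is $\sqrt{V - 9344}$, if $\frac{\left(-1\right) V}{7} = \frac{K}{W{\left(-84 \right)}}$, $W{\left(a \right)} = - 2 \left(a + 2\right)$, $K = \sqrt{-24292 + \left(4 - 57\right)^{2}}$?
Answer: $\frac{\sqrt{-62829056 - 861 i \sqrt{2387}}}{82} \approx 0.03236 - 96.664 i$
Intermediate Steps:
$K = 3 i \sqrt{2387}$ ($K = \sqrt{-24292 + \left(-53\right)^{2}} = \sqrt{-24292 + 2809} = \sqrt{-21483} = 3 i \sqrt{2387} \approx 146.57 i$)
$W{\left(a \right)} = -4 - 2 a$ ($W{\left(a \right)} = - 2 \left(2 + a\right) = -4 - 2 a$)
$V = - \frac{21 i \sqrt{2387}}{164}$ ($V = - 7 \frac{3 i \sqrt{2387}}{-4 - -168} = - 7 \frac{3 i \sqrt{2387}}{-4 + 168} = - 7 \frac{3 i \sqrt{2387}}{164} = - \frac{21 i \sqrt{2387}}{164} \approx - 6.2561 i$)
$\sqrt{V - 9344} = \sqrt{- \frac{21 i \sqrt{2387}}{164} - 9344} = \sqrt{-9344 - \frac{21 i \sqrt{2387}}{164}}$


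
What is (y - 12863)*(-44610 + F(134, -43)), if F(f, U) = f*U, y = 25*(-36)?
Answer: 693269836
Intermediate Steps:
y = -900
F(f, U) = U*f
(y - 12863)*(-44610 + F(134, -43)) = (-900 - 12863)*(-44610 - 43*134) = -13763*(-44610 - 5762) = -13763*(-50372) = 693269836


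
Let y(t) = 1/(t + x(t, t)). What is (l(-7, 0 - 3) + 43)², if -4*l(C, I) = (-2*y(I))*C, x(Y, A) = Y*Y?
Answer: 259081/144 ≈ 1799.2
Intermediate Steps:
x(Y, A) = Y²
y(t) = 1/(t + t²)
l(C, I) = C/(2*I*(1 + I)) (l(C, I) = -(-2/(I*(1 + I)))*C/4 = -(-1)*C/(2*I*(1 + I)) = C/(2*I*(1 + I)))
(l(-7, 0 - 3) + 43)² = ((½)*(-7)/((0 - 3)*(1 + (0 - 3))) + 43)² = ((½)*(-7)/(-3*(1 - 3)) + 43)² = ((½)*(-7)*(-⅓)/(-2) + 43)² = ((½)*(-7)*(-⅓)*(-½) + 43)² = (-7/12 + 43)² = (509/12)² = 259081/144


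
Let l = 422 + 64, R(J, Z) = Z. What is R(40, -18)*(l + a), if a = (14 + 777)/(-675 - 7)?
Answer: -2975949/341 ≈ -8727.1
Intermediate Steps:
a = -791/682 (a = 791/(-682) = 791*(-1/682) = -791/682 ≈ -1.1598)
l = 486
R(40, -18)*(l + a) = -18*(486 - 791/682) = -18*330661/682 = -2975949/341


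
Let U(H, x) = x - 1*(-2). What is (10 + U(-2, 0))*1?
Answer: 12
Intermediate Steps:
U(H, x) = 2 + x (U(H, x) = x + 2 = 2 + x)
(10 + U(-2, 0))*1 = (10 + (2 + 0))*1 = (10 + 2)*1 = 12*1 = 12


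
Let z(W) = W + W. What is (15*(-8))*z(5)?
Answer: -1200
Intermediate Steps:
z(W) = 2*W
(15*(-8))*z(5) = (15*(-8))*(2*5) = -120*10 = -1200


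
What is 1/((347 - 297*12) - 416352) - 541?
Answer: -226986830/419569 ≈ -541.00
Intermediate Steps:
1/((347 - 297*12) - 416352) - 541 = 1/((347 - 3564) - 416352) - 541 = 1/(-3217 - 416352) - 541 = 1/(-419569) - 541 = -1/419569 - 541 = -226986830/419569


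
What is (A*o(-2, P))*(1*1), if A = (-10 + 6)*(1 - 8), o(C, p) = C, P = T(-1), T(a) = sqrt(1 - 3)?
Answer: -56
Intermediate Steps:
T(a) = I*sqrt(2) (T(a) = sqrt(-2) = I*sqrt(2))
P = I*sqrt(2) ≈ 1.4142*I
A = 28 (A = -4*(-7) = 28)
(A*o(-2, P))*(1*1) = (28*(-2))*(1*1) = -56*1 = -56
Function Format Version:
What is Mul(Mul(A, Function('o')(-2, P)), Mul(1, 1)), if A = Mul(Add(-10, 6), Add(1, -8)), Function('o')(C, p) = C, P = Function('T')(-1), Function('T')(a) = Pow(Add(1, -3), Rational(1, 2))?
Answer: -56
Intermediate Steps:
Function('T')(a) = Mul(I, Pow(2, Rational(1, 2))) (Function('T')(a) = Pow(-2, Rational(1, 2)) = Mul(I, Pow(2, Rational(1, 2))))
P = Mul(I, Pow(2, Rational(1, 2))) ≈ Mul(1.4142, I)
A = 28 (A = Mul(-4, -7) = 28)
Mul(Mul(A, Function('o')(-2, P)), Mul(1, 1)) = Mul(Mul(28, -2), Mul(1, 1)) = Mul(-56, 1) = -56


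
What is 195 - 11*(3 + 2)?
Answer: 140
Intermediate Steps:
195 - 11*(3 + 2) = 195 - 11*5 = 195 - 1*55 = 195 - 55 = 140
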